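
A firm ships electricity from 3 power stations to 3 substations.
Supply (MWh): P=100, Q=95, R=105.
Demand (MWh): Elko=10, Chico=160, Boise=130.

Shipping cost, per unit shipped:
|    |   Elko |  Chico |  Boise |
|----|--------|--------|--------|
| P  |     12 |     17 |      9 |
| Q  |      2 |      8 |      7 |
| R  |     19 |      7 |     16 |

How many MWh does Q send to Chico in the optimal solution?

55

Solving gives:
  P→Boise: 100 × 9 = 900
  Q→Elko: 10 × 2 = 20
  Q→Chico: 55 × 8 = 440
  Q→Boise: 30 × 7 = 210
  R→Chico: 105 × 7 = 735
Total cost = 2305.
So Q→Chico carries 55 MWh.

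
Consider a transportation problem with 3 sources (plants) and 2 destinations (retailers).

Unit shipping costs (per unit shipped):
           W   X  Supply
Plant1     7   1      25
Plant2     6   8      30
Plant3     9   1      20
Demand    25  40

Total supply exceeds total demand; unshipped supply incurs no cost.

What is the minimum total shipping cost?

A cheapest plan:
  Plant1->X: 25 × 1 = 25
  Plant2->W: 25 × 6 = 150
  Plant3->X: 15 × 1 = 15
Total = 25 + 150 + 15 = 190.

190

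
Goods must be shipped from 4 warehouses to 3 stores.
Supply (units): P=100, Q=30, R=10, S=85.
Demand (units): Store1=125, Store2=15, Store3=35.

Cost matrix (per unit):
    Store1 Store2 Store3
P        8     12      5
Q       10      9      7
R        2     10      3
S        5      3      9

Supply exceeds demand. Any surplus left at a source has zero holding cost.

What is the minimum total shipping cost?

950

An optimal shipping plan:
  P–Store1: 45 units
  P–Store3: 35 units
  R–Store1: 10 units
  S–Store1: 70 units
  S–Store2: 15 units
Total cost = 950.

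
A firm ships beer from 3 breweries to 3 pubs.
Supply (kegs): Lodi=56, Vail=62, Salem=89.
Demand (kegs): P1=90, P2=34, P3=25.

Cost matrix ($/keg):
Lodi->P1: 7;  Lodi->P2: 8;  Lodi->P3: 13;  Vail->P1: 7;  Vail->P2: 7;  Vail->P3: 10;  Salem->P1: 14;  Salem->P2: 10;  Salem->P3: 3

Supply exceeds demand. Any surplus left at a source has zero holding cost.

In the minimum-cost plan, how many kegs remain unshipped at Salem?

58

An optimal plan:
  Lodi→P1: 56 × $7 = $392
  Vail→P1: 34 × $7 = $238
  Vail→P2: 28 × $7 = $196
  Salem→P2: 6 × $10 = $60
  Salem→P3: 25 × $3 = $75
Total cost = $961.
Salem ships 31 of its 89, leaving 58.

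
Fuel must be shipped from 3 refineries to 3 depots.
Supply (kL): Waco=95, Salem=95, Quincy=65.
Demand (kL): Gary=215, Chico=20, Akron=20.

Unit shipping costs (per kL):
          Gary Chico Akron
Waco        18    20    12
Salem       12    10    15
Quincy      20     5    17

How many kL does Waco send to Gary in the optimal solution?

Optimal shipments:
  Waco–Gary: 75 × 18 = 1350
  Waco–Akron: 20 × 12 = 240
  Salem–Gary: 95 × 12 = 1140
  Quincy–Gary: 45 × 20 = 900
  Quincy–Chico: 20 × 5 = 100
Total cost = 3730.
So Waco→Gary carries 75 kL.

75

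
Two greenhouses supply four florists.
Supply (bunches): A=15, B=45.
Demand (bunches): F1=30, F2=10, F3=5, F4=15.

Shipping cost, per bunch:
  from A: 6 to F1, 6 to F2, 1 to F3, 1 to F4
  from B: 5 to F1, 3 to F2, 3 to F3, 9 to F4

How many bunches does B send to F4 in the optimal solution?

0

The minimum-cost plan:
  A→F4: 15 × 1 = 15
  B→F1: 30 × 5 = 150
  B→F2: 10 × 3 = 30
  B→F3: 5 × 3 = 15
Total cost = 210.
The route B→F4 is not used.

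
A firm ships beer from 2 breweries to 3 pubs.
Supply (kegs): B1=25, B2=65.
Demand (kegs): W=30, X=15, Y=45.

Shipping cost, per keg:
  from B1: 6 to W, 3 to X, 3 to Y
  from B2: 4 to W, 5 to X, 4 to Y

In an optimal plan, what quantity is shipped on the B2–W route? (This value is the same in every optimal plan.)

Solving gives:
  B1→X: 15 kegs
  B1→Y: 10 kegs
  B2→W: 30 kegs
  B2→Y: 35 kegs
Total cost = 335.
So B2→W carries 30 kegs.

30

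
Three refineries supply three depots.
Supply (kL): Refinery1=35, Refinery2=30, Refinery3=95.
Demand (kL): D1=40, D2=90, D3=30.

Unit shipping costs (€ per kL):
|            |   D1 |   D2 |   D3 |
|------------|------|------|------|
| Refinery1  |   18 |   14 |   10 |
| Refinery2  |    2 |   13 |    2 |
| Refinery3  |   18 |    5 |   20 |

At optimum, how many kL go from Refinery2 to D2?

0

Optimal shipments:
  Refinery1 to D1: 5 × €18 = €90
  Refinery1 to D3: 30 × €10 = €300
  Refinery2 to D1: 30 × €2 = €60
  Refinery3 to D1: 5 × €18 = €90
  Refinery3 to D2: 90 × €5 = €450
Total cost = €990.
The route Refinery2→D2 is not used.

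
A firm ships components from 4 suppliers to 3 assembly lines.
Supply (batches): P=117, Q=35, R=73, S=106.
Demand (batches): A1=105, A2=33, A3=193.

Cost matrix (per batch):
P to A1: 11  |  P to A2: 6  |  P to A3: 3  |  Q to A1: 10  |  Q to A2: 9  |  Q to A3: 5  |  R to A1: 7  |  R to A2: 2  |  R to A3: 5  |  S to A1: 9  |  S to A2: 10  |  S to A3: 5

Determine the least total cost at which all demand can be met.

1662

Optimal allocation:
  P–A3: 117 × 3 = 351
  Q–A3: 35 × 5 = 175
  R–A1: 40 × 7 = 280
  R–A2: 33 × 2 = 66
  S–A1: 65 × 9 = 585
  S–A3: 41 × 5 = 205
Total = 351 + 175 + 280 + 66 + 585 + 205 = 1662.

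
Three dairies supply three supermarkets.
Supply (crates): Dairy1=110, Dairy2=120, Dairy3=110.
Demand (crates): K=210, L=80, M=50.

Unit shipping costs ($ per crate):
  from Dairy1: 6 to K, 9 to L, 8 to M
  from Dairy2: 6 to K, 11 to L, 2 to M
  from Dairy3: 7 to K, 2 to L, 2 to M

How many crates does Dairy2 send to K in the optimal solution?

100

Solving gives:
  Dairy1->K: 110 × $6 = $660
  Dairy2->K: 100 × $6 = $600
  Dairy2->M: 20 × $2 = $40
  Dairy3->L: 80 × $2 = $160
  Dairy3->M: 30 × $2 = $60
Total cost = $1520.
So Dairy2→K carries 100 crates.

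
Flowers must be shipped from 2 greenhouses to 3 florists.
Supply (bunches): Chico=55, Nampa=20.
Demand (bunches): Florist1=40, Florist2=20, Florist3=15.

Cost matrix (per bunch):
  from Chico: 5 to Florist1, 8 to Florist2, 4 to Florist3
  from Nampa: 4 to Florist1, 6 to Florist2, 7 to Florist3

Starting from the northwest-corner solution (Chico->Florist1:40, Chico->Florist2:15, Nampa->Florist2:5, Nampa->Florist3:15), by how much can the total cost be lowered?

Current plan cost = 40·5 + 15·8 + 5·6 + 15·7 = 455.
Optimal plan:
  Chico to Florist1: 40 × 5 = 200
  Chico to Florist3: 15 × 4 = 60
  Nampa to Florist2: 20 × 6 = 120
Optimal cost = 380.
Saving = 455 − 380 = 75.

75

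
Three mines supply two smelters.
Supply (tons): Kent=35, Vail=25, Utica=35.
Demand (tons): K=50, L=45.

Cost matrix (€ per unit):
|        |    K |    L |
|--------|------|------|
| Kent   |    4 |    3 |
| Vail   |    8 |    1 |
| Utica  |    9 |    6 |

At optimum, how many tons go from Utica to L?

Optimal shipments:
  Kent->K: 35 × €4 = €140
  Vail->L: 25 × €1 = €25
  Utica->K: 15 × €9 = €135
  Utica->L: 20 × €6 = €120
Total cost = €420.
So Utica→L carries 20 tons.

20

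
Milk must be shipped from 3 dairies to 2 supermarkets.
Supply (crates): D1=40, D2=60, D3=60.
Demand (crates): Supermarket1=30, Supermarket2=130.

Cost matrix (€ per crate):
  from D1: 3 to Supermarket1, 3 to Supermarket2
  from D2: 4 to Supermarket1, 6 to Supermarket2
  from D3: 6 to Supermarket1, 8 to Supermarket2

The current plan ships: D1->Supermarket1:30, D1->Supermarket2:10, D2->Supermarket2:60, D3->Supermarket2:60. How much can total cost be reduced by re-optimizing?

60

Current plan cost = 30·3 + 10·3 + 60·6 + 60·8 = €960.
Optimal plan:
  D1–Supermarket2: 40 × €3 = €120
  D2–Supermarket1: 30 × €4 = €120
  D2–Supermarket2: 30 × €6 = €180
  D3–Supermarket2: 60 × €8 = €480
Optimal cost = €900.
Saving = 960 − 900 = €60.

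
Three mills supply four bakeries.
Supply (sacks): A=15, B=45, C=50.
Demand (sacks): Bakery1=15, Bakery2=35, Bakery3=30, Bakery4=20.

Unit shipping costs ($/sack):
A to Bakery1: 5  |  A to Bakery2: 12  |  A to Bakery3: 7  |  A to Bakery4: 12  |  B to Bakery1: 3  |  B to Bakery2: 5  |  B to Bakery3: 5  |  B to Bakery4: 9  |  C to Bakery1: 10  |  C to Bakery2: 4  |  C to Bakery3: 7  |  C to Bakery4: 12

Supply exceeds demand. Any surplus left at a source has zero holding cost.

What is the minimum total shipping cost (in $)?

A cheapest plan:
  A to Bakery3: 15 × $7 = $105
  B to Bakery1: 15 × $3 = $45
  B to Bakery3: 10 × $5 = $50
  B to Bakery4: 20 × $9 = $180
  C to Bakery2: 35 × $4 = $140
  C to Bakery3: 5 × $7 = $35
Total = 105 + 45 + 50 + 180 + 140 + 35 = $555.

555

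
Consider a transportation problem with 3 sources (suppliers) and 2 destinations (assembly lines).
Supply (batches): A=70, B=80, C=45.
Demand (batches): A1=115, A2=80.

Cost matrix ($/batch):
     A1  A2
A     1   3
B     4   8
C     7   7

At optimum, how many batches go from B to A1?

80

Solving gives:
  A–A1: 35 × $1 = $35
  A–A2: 35 × $3 = $105
  B–A1: 80 × $4 = $320
  C–A2: 45 × $7 = $315
Total cost = $775.
So B→A1 carries 80 batches.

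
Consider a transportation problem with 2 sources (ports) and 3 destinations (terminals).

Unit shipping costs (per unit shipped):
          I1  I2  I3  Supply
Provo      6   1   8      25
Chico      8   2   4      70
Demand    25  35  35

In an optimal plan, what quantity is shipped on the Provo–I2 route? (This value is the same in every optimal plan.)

Solving gives:
  Provo→I1: 25 TEU
  Chico→I2: 35 TEU
  Chico→I3: 35 TEU
Total cost = 360.
The route Provo→I2 is not used.

0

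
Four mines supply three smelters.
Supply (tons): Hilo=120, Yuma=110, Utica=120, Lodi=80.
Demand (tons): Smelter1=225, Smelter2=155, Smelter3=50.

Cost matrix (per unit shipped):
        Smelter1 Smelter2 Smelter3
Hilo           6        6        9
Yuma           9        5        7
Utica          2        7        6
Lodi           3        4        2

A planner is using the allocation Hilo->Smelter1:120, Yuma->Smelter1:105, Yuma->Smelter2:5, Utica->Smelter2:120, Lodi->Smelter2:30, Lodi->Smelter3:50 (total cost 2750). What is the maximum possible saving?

1050

Current plan cost = 120·6 + 105·9 + 5·5 + 120·7 + 30·4 + 50·2 = 2750.
Optimal plan:
  Hilo–Smelter1: 75 × 6 = 450
  Hilo–Smelter2: 45 × 6 = 270
  Yuma–Smelter2: 110 × 5 = 550
  Utica–Smelter1: 120 × 2 = 240
  Lodi–Smelter1: 30 × 3 = 90
  Lodi–Smelter3: 50 × 2 = 100
Optimal cost = 1700.
Saving = 2750 − 1700 = 1050.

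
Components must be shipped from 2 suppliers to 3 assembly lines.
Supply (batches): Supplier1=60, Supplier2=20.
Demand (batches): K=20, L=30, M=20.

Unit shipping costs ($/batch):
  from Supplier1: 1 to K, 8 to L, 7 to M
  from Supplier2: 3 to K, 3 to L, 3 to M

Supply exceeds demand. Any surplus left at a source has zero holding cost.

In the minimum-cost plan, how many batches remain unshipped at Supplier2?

0

Minimum-cost shipments:
  Supplier1–K: 20 batches
  Supplier1–L: 10 batches
  Supplier1–M: 20 batches
  Supplier2–L: 20 batches
Total cost = $300.
Supplier2 ships 20 of its 20, leaving 0.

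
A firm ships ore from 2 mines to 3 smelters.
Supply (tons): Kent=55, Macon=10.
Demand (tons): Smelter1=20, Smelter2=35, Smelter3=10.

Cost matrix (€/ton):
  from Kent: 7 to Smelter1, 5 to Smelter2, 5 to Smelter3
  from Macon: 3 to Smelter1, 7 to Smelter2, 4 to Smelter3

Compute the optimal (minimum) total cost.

325

An optimal shipping plan:
  Kent–Smelter1: 10 tons
  Kent–Smelter2: 35 tons
  Kent–Smelter3: 10 tons
  Macon–Smelter1: 10 tons
Total cost = €325.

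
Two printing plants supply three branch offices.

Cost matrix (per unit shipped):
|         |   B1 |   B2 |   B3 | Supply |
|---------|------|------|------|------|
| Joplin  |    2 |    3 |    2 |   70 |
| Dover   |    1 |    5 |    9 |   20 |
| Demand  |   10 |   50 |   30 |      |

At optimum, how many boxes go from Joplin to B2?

40

Optimal shipments:
  Joplin->B2: 40 × 3 = 120
  Joplin->B3: 30 × 2 = 60
  Dover->B1: 10 × 1 = 10
  Dover->B2: 10 × 5 = 50
Total cost = 240.
So Joplin→B2 carries 40 boxes.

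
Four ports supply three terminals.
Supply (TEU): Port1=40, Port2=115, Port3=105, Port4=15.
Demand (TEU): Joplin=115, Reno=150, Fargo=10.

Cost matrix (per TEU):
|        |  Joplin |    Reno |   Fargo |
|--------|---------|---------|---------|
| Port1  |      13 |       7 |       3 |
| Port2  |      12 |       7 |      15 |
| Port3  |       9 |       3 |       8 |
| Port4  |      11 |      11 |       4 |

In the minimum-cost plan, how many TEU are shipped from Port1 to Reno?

30

The minimum-cost plan:
  Port1–Reno: 30 × 7 = 210
  Port1–Fargo: 10 × 3 = 30
  Port2–Joplin: 100 × 12 = 1200
  Port2–Reno: 15 × 7 = 105
  Port3–Reno: 105 × 3 = 315
  Port4–Joplin: 15 × 11 = 165
Total cost = 2025.
So Port1→Reno carries 30 TEU.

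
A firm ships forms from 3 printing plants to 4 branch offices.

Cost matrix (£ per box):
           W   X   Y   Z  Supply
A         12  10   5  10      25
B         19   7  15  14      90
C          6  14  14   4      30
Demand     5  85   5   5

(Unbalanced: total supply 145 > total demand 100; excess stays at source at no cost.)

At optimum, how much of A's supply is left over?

An optimal plan:
  A→Y: 5 × £5 = £25
  B→X: 85 × £7 = £595
  C→W: 5 × £6 = £30
  C→Z: 5 × £4 = £20
Total cost = £670.
A ships 5 of its 25, leaving 20.

20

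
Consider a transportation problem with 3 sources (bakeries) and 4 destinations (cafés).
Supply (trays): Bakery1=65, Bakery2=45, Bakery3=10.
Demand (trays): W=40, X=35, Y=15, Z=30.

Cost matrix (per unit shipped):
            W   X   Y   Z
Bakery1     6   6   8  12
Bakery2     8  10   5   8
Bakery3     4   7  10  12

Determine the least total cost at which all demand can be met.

745

A cheapest plan:
  Bakery1→W: 30 × 6 = 180
  Bakery1→X: 35 × 6 = 210
  Bakery2→Y: 15 × 5 = 75
  Bakery2→Z: 30 × 8 = 240
  Bakery3→W: 10 × 4 = 40
Total = 180 + 210 + 75 + 240 + 40 = 745.
(Supply check: Bakery1 ships 65; Bakery2 ships 45; Bakery3 ships 10.)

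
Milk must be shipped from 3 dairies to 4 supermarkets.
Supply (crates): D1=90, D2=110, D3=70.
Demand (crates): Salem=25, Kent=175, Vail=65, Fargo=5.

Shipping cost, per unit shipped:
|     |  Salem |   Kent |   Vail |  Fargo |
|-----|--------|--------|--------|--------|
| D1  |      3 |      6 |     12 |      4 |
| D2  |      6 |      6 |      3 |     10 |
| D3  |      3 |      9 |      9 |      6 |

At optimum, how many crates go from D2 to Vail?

65

The minimum-cost plan:
  D1->Kent: 90 × 6 = 540
  D2->Kent: 45 × 6 = 270
  D2->Vail: 65 × 3 = 195
  D3->Salem: 25 × 3 = 75
  D3->Kent: 40 × 9 = 360
  D3->Fargo: 5 × 6 = 30
Total cost = 1470.
So D2→Vail carries 65 crates.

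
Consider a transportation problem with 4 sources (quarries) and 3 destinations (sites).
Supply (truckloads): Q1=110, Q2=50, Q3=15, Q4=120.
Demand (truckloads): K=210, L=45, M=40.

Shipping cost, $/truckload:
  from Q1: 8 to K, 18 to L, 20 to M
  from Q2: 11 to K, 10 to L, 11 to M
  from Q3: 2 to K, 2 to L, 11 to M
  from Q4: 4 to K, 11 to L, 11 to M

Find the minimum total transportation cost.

2050

A cheapest plan:
  Q1->K: 110 × $8 = $880
  Q2->L: 30 × $10 = $300
  Q2->M: 20 × $11 = $220
  Q3->L: 15 × $2 = $30
  Q4->K: 100 × $4 = $400
  Q4->M: 20 × $11 = $220
Total = 880 + 300 + 220 + 30 + 400 + 220 = $2050.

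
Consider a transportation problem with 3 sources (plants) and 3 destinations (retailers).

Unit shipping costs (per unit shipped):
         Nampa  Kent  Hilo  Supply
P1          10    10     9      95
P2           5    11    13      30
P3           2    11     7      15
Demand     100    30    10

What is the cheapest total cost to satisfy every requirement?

An optimal shipping plan:
  P1–Nampa: 55 × 10 = 550
  P1–Kent: 30 × 10 = 300
  P1–Hilo: 10 × 9 = 90
  P2–Nampa: 30 × 5 = 150
  P3–Nampa: 15 × 2 = 30
Total = 550 + 300 + 90 + 150 + 30 = 1120.

1120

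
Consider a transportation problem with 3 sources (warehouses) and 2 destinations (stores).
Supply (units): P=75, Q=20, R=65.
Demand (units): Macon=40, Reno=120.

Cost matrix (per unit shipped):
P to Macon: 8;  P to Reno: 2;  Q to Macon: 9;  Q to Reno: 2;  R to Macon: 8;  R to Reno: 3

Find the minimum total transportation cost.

585

An optimal shipping plan:
  P to Reno: 75 × 2 = 150
  Q to Reno: 20 × 2 = 40
  R to Macon: 40 × 8 = 320
  R to Reno: 25 × 3 = 75
Total = 150 + 40 + 320 + 75 = 585.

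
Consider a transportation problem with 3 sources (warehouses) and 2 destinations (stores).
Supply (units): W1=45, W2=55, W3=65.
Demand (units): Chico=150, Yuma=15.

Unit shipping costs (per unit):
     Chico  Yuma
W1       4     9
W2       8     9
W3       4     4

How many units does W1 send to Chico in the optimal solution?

The minimum-cost plan:
  W1 to Chico: 45 × 4 = 180
  W2 to Chico: 55 × 8 = 440
  W3 to Chico: 50 × 4 = 200
  W3 to Yuma: 15 × 4 = 60
Total cost = 880.
So W1→Chico carries 45 units.

45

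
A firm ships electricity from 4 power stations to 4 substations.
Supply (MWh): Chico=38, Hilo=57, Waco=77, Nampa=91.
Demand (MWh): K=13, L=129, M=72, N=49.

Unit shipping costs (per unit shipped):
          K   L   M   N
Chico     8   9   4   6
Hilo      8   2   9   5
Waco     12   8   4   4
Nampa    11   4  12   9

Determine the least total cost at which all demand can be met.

1034

A cheapest plan:
  Chico->M: 38 × 4 = 152
  Hilo->K: 13 × 8 = 104
  Hilo->L: 38 × 2 = 76
  Hilo->N: 6 × 5 = 30
  Waco->M: 34 × 4 = 136
  Waco->N: 43 × 4 = 172
  Nampa->L: 91 × 4 = 364
Total = 152 + 104 + 76 + 30 + 136 + 172 + 364 = 1034.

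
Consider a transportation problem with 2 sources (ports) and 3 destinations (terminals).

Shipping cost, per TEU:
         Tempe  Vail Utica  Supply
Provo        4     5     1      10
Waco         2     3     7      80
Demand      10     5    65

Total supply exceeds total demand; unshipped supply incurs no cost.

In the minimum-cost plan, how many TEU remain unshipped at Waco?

An optimal plan:
  Provo–Utica: 10 TEU
  Waco–Tempe: 10 TEU
  Waco–Vail: 5 TEU
  Waco–Utica: 55 TEU
Total cost = 430.
Waco ships 70 of its 80, leaving 10.

10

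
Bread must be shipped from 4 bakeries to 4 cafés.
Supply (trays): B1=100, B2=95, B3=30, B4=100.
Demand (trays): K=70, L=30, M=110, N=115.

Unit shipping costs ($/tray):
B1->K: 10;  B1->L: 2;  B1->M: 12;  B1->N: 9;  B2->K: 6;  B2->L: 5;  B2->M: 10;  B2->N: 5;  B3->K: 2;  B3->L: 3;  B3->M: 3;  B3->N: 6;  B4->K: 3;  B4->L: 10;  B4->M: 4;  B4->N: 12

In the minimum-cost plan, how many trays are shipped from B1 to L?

30

The minimum-cost plan:
  B1→K: 50 × $10 = $500
  B1→L: 30 × $2 = $60
  B1→N: 20 × $9 = $180
  B2→N: 95 × $5 = $475
  B3→M: 30 × $3 = $90
  B4→K: 20 × $3 = $60
  B4→M: 80 × $4 = $320
Total cost = $1685.
So B1→L carries 30 trays.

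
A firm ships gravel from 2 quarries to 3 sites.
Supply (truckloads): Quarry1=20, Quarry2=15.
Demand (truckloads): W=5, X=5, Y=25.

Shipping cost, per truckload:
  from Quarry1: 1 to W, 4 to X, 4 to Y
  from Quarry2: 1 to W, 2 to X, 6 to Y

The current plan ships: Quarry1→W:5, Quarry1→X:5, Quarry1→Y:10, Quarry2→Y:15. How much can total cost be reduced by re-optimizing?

Current plan cost = 5·1 + 5·4 + 10·4 + 15·6 = 155.
Optimal plan:
  Quarry1–Y: 20 truckloads
  Quarry2–W: 5 truckloads
  Quarry2–X: 5 truckloads
  Quarry2–Y: 5 truckloads
Optimal cost = 125.
Saving = 155 − 125 = 30.

30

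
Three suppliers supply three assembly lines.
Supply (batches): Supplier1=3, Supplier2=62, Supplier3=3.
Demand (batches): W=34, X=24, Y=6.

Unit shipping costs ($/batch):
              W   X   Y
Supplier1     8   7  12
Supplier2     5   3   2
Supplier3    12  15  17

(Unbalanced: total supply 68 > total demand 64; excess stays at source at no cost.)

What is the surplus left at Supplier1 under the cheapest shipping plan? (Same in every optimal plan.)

1

Minimum-cost shipments:
  Supplier1 to W: 2 × $8 = $16
  Supplier2 to W: 32 × $5 = $160
  Supplier2 to X: 24 × $3 = $72
  Supplier2 to Y: 6 × $2 = $12
Total cost = $260.
Supplier1 ships 2 of its 3, leaving 1.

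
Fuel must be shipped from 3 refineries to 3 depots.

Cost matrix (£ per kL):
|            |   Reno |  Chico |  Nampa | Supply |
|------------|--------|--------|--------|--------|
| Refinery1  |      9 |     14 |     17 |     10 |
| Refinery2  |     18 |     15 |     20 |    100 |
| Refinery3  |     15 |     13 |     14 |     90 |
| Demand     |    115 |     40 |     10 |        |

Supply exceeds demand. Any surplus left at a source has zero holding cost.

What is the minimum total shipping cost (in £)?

Optimal allocation:
  Refinery1 to Reno: 10 kL
  Refinery2 to Reno: 25 kL
  Refinery2 to Chico: 40 kL
  Refinery3 to Reno: 80 kL
  Refinery3 to Nampa: 10 kL
Total cost = £2480.

2480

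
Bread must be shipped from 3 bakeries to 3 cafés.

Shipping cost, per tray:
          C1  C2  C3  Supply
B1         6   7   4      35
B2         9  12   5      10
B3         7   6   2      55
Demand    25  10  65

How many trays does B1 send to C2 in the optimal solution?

10

Optimal shipments:
  B1→C1: 25 × 6 = 150
  B1→C2: 10 × 7 = 70
  B2→C3: 10 × 5 = 50
  B3→C3: 55 × 2 = 110
Total cost = 380.
So B1→C2 carries 10 trays.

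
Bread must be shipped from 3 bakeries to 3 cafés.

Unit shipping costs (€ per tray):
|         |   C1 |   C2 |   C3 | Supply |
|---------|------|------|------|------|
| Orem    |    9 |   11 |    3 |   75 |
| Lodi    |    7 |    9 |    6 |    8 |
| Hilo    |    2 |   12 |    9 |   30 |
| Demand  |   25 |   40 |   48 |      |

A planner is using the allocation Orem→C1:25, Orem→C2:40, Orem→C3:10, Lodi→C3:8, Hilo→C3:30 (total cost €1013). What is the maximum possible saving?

Current plan cost = 25·9 + 40·11 + 10·3 + 8·6 + 30·9 = €1013.
Optimal plan:
  Orem–C2: 27 × €11 = €297
  Orem–C3: 48 × €3 = €144
  Lodi–C2: 8 × €9 = €72
  Hilo–C1: 25 × €2 = €50
  Hilo–C2: 5 × €12 = €60
Optimal cost = €623.
Saving = 1013 − 623 = €390.

390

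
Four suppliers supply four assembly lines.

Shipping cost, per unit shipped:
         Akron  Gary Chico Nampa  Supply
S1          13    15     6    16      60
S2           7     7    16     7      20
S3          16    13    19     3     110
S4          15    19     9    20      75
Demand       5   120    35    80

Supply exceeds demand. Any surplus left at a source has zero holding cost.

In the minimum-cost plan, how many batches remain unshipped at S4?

25

An optimal plan:
  S1 to Gary: 60 batches
  S2 to Gary: 20 batches
  S3 to Gary: 30 batches
  S3 to Nampa: 80 batches
  S4 to Akron: 5 batches
  S4 to Gary: 10 batches
  S4 to Chico: 35 batches
Total cost = 2250.
S4 ships 50 of its 75, leaving 25.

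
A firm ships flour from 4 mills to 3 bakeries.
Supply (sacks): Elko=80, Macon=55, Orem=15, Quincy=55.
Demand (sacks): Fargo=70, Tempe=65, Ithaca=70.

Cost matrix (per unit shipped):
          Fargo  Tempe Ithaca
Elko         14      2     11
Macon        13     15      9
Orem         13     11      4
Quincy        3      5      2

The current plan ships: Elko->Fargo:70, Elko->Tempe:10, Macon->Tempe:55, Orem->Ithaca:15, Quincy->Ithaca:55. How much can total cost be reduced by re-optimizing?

935

Current plan cost = 70·14 + 10·2 + 55·15 + 15·4 + 55·2 = 1995.
Optimal plan:
  Elko→Fargo: 15 × 14 = 210
  Elko→Tempe: 65 × 2 = 130
  Macon→Ithaca: 55 × 9 = 495
  Orem→Ithaca: 15 × 4 = 60
  Quincy→Fargo: 55 × 3 = 165
Optimal cost = 1060.
Saving = 1995 − 1060 = 935.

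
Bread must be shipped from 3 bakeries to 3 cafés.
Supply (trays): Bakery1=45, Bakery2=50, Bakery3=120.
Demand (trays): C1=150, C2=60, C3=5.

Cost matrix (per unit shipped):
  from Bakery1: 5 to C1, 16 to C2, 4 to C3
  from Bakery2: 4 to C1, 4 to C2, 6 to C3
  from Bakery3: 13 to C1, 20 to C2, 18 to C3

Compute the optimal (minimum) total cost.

An optimal shipping plan:
  Bakery1–C1: 40 trays
  Bakery1–C3: 5 trays
  Bakery2–C2: 50 trays
  Bakery3–C1: 110 trays
  Bakery3–C2: 10 trays
Total cost = 2050.

2050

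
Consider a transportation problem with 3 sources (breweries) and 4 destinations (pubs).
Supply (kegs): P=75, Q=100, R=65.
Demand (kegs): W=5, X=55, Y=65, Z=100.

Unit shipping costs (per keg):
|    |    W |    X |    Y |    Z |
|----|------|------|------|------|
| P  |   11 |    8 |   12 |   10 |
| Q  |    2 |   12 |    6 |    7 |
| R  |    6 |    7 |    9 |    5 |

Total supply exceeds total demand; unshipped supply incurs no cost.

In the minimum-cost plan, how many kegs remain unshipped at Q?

0

Minimum-cost shipments:
  P to X: 55 kegs
  P to Z: 5 kegs
  Q to W: 5 kegs
  Q to Y: 65 kegs
  Q to Z: 30 kegs
  R to Z: 65 kegs
Total cost = 1425.
Q ships 100 of its 100, leaving 0.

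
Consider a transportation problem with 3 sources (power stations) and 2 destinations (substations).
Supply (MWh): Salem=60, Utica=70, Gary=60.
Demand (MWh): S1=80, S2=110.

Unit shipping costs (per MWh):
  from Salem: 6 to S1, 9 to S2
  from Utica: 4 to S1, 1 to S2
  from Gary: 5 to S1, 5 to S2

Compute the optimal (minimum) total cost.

730

One minimum-cost allocation:
  Salem->S1: 60 × 6 = 360
  Utica->S2: 70 × 1 = 70
  Gary->S1: 20 × 5 = 100
  Gary->S2: 40 × 5 = 200
Total = 360 + 70 + 100 + 200 = 730.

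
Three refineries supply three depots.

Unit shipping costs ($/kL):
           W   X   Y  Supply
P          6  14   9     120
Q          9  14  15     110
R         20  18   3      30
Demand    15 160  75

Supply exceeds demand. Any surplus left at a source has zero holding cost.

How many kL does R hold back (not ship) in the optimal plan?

Minimum-cost shipments:
  P→W: 15 × $6 = $90
  P→X: 60 × $14 = $840
  P→Y: 45 × $9 = $405
  Q→X: 100 × $14 = $1400
  R→Y: 30 × $3 = $90
Total cost = $2825.
R ships 30 of its 30, leaving 0.

0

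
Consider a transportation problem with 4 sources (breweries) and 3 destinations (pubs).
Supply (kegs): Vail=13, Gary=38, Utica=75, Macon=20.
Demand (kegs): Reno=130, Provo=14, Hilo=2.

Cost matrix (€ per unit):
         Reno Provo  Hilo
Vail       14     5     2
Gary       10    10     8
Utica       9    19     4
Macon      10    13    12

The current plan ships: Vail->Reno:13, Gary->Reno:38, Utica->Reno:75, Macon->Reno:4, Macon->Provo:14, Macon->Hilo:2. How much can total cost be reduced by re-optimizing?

173

Current plan cost = 13·14 + 38·10 + 75·9 + 4·10 + 14·13 + 2·12 = €1483.
Optimal plan:
  Vail–Provo: 13 × €5 = €65
  Gary–Reno: 37 × €10 = €370
  Gary–Provo: 1 × €10 = €10
  Utica–Reno: 73 × €9 = €657
  Utica–Hilo: 2 × €4 = €8
  Macon–Reno: 20 × €10 = €200
Optimal cost = €1310.
Saving = 1483 − 1310 = €173.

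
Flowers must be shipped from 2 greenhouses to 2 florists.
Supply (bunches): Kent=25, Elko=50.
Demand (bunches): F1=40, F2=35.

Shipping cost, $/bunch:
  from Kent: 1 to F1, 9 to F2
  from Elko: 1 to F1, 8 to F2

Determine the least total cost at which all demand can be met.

320

Optimal allocation:
  Kent->F1: 25 × $1 = $25
  Elko->F1: 15 × $1 = $15
  Elko->F2: 35 × $8 = $280
Total = 25 + 15 + 280 = $320.
(Supply check: Kent ships 25; Elko ships 50.)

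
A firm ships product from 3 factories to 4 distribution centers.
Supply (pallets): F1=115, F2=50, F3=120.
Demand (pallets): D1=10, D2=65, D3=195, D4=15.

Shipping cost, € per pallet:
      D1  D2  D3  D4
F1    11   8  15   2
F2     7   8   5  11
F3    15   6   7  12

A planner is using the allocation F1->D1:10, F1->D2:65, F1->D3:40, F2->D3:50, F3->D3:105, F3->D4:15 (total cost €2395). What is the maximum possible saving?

Current plan cost = 10·11 + 65·8 + 40·15 + 50·5 + 105·7 + 15·12 = €2395.
Optimal plan:
  F1–D1: 10 × €11 = €110
  F1–D2: 65 × €8 = €520
  F1–D3: 25 × €15 = €375
  F1–D4: 15 × €2 = €30
  F2–D3: 50 × €5 = €250
  F3–D3: 120 × €7 = €840
Optimal cost = €2125.
Saving = 2395 − 2125 = €270.

270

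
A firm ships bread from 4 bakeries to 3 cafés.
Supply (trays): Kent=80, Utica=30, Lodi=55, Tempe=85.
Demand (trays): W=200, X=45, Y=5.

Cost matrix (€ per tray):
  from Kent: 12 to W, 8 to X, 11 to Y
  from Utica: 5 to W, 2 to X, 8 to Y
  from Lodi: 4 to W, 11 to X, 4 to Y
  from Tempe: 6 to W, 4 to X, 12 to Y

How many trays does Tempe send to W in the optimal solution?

85

Optimal shipments:
  Kent→W: 30 × €12 = €360
  Kent→X: 45 × €8 = €360
  Kent→Y: 5 × €11 = €55
  Utica→W: 30 × €5 = €150
  Lodi→W: 55 × €4 = €220
  Tempe→W: 85 × €6 = €510
Total cost = €1655.
So Tempe→W carries 85 trays.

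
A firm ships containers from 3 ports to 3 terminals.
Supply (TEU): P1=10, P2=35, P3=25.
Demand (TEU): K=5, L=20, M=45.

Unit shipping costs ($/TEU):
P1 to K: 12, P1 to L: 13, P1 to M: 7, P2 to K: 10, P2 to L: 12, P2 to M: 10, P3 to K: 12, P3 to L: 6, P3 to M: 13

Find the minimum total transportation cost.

600

One minimum-cost allocation:
  P1→M: 10 × $7 = $70
  P2→M: 35 × $10 = $350
  P3→K: 5 × $12 = $60
  P3→L: 20 × $6 = $120
Total = 70 + 350 + 60 + 120 = $600.
(Supply check: P1 ships 10; P2 ships 35; P3 ships 25.)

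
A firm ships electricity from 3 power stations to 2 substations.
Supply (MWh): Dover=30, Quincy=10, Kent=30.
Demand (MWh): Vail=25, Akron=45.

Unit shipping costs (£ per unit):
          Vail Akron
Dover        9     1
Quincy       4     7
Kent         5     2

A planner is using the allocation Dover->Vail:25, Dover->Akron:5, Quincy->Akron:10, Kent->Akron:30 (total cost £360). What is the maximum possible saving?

185

Current plan cost = 25·9 + 5·1 + 10·7 + 30·2 = £360.
Optimal plan:
  Dover to Akron: 30 × £1 = £30
  Quincy to Vail: 10 × £4 = £40
  Kent to Vail: 15 × £5 = £75
  Kent to Akron: 15 × £2 = £30
Optimal cost = £175.
Saving = 360 − 175 = £185.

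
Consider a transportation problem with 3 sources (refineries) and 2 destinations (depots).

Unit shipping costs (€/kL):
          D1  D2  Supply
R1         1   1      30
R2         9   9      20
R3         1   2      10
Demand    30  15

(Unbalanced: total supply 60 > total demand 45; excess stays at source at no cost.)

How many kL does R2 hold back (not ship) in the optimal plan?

15

An optimal plan:
  R1 to D1: 15 × €1 = €15
  R1 to D2: 15 × €1 = €15
  R2 to D1: 5 × €9 = €45
  R3 to D1: 10 × €1 = €10
Total cost = €85.
R2 ships 5 of its 20, leaving 15.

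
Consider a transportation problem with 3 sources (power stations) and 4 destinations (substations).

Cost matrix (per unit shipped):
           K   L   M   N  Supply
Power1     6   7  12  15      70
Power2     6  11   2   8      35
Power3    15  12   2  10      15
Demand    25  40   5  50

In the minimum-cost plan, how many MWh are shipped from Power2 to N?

35

Solving gives:
  Power1→K: 25 × 6 = 150
  Power1→L: 40 × 7 = 280
  Power1→N: 5 × 15 = 75
  Power2→N: 35 × 8 = 280
  Power3→M: 5 × 2 = 10
  Power3→N: 10 × 10 = 100
Total cost = 895.
So Power2→N carries 35 MWh.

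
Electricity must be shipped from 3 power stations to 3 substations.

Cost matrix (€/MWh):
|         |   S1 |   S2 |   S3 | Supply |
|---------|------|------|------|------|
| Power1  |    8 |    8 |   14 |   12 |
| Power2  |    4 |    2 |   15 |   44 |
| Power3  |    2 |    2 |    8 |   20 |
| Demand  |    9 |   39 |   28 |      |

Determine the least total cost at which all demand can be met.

One minimum-cost allocation:
  Power1 to S3: 12 × €14 = €168
  Power2 to S1: 5 × €4 = €20
  Power2 to S2: 39 × €2 = €78
  Power3 to S1: 4 × €2 = €8
  Power3 to S3: 16 × €8 = €128
Total = 168 + 20 + 78 + 8 + 128 = €402.
(Supply check: Power1 ships 12; Power2 ships 44; Power3 ships 20.)

402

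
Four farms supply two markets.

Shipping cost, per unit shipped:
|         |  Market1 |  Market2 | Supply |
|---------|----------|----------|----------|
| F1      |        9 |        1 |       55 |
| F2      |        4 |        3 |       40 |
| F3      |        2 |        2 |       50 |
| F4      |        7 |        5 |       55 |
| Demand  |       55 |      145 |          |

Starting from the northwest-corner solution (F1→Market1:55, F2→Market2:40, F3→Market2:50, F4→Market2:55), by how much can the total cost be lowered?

435

Current plan cost = 55·9 + 40·3 + 50·2 + 55·5 = 990.
Optimal plan:
  F1 to Market2: 55 × 1 = 55
  F2 to Market1: 5 × 4 = 20
  F2 to Market2: 35 × 3 = 105
  F3 to Market1: 50 × 2 = 100
  F4 to Market2: 55 × 5 = 275
Optimal cost = 555.
Saving = 990 − 555 = 435.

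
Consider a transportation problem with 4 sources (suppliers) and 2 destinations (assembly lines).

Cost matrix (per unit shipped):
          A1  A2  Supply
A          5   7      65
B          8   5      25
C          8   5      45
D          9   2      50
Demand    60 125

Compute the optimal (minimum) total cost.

785

A cheapest plan:
  A–A1: 60 × 5 = 300
  A–A2: 5 × 7 = 35
  B–A2: 25 × 5 = 125
  C–A2: 45 × 5 = 225
  D–A2: 50 × 2 = 100
Total = 300 + 35 + 125 + 225 + 100 = 785.
(Supply check: A ships 65; B ships 25; C ships 45; D ships 50.)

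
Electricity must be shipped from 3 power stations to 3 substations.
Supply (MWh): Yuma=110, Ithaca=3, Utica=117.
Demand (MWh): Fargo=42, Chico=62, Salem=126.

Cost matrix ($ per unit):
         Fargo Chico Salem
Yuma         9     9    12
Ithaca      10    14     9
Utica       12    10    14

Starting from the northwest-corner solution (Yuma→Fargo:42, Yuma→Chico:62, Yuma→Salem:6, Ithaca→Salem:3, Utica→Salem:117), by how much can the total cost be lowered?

Current plan cost = 42·9 + 62·9 + 6·12 + 3·9 + 117·14 = $2673.
Optimal plan:
  Yuma→Fargo: 42 × $9 = $378
  Yuma→Salem: 68 × $12 = $816
  Ithaca→Salem: 3 × $9 = $27
  Utica→Chico: 62 × $10 = $620
  Utica→Salem: 55 × $14 = $770
Optimal cost = $2611.
Saving = 2673 − 2611 = $62.

62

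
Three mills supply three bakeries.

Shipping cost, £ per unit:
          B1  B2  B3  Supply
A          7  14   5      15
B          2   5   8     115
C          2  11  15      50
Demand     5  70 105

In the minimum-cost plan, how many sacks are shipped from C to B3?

0

Solving gives:
  A to B3: 15 sacks
  B to B2: 25 sacks
  B to B3: 90 sacks
  C to B1: 5 sacks
  C to B2: 45 sacks
Total cost = £1425.
The route C→B3 is not used.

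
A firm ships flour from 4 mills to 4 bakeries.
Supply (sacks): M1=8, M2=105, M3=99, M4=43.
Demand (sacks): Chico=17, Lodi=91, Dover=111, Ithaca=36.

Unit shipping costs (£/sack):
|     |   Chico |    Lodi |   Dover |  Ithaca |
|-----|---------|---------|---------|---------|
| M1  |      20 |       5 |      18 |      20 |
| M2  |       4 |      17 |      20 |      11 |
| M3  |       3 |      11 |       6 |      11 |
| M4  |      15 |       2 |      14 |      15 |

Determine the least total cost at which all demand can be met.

Optimal allocation:
  M1->Lodi: 8 × £5 = £40
  M2->Chico: 17 × £4 = £68
  M2->Lodi: 40 × £17 = £680
  M2->Dover: 12 × £20 = £240
  M2->Ithaca: 36 × £11 = £396
  M3->Dover: 99 × £6 = £594
  M4->Lodi: 43 × £2 = £86
Total = 40 + 68 + 680 + 240 + 396 + 594 + 86 = £2104.
(Supply check: M1 ships 8; M2 ships 105; M3 ships 99; M4 ships 43.)

2104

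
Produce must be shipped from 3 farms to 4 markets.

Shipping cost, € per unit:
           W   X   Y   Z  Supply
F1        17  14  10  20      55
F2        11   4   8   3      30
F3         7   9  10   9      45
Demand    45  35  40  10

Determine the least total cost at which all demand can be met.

An optimal shipping plan:
  F1->X: 15 × €14 = €210
  F1->Y: 40 × €10 = €400
  F2->X: 20 × €4 = €80
  F2->Z: 10 × €3 = €30
  F3->W: 45 × €7 = €315
Total = 210 + 400 + 80 + 30 + 315 = €1035.
(Supply check: F1 ships 55; F2 ships 30; F3 ships 45.)

1035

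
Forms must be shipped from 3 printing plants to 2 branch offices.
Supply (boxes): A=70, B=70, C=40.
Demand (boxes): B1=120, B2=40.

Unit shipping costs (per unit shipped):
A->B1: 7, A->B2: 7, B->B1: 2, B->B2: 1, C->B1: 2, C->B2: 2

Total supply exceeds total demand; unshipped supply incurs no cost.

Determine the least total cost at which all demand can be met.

530

A cheapest plan:
  A–B1: 50 boxes
  B–B1: 30 boxes
  B–B2: 40 boxes
  C–B1: 40 boxes
Total cost = 530.
(Supply check: A ships 50; B ships 70; C ships 40.)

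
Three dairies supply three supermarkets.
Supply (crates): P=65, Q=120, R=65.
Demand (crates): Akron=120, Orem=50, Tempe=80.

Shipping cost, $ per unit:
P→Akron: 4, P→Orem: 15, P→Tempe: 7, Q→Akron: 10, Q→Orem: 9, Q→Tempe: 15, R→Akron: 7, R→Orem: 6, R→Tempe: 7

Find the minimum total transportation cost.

Optimal allocation:
  P–Akron: 50 × $4 = $200
  P–Tempe: 15 × $7 = $105
  Q–Akron: 70 × $10 = $700
  Q–Orem: 50 × $9 = $450
  R–Tempe: 65 × $7 = $455
Total = 200 + 105 + 700 + 450 + 455 = $1910.

1910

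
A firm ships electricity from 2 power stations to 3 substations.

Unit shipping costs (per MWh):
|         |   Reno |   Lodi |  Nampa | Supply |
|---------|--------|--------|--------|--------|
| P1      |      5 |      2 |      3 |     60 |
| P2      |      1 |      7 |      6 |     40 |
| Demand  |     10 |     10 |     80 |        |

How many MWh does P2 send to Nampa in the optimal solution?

Optimal shipments:
  P1–Lodi: 10 × 2 = 20
  P1–Nampa: 50 × 3 = 150
  P2–Reno: 10 × 1 = 10
  P2–Nampa: 30 × 6 = 180
Total cost = 360.
So P2→Nampa carries 30 MWh.

30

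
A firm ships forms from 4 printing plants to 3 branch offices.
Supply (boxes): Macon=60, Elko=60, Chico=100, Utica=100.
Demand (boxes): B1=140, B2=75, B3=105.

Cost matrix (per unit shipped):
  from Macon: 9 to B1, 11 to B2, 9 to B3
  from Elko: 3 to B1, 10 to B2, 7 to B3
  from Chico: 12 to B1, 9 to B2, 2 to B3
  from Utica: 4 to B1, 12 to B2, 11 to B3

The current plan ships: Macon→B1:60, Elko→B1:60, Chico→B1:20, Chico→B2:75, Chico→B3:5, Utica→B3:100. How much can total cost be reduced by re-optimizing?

1180

Current plan cost = 60·9 + 60·3 + 20·12 + 75·9 + 5·2 + 100·11 = 2745.
Optimal plan:
  Macon–B2: 60 boxes
  Elko–B1: 40 boxes
  Elko–B2: 15 boxes
  Elko–B3: 5 boxes
  Chico–B3: 100 boxes
  Utica–B1: 100 boxes
Optimal cost = 1565.
Saving = 2745 − 1565 = 1180.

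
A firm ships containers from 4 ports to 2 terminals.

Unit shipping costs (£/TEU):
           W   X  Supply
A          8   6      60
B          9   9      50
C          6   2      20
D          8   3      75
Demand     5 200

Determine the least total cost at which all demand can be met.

An optimal shipping plan:
  A->X: 60 × £6 = £360
  B->W: 5 × £9 = £45
  B->X: 45 × £9 = £405
  C->X: 20 × £2 = £40
  D->X: 75 × £3 = £225
Total = 360 + 45 + 405 + 40 + 225 = £1075.

1075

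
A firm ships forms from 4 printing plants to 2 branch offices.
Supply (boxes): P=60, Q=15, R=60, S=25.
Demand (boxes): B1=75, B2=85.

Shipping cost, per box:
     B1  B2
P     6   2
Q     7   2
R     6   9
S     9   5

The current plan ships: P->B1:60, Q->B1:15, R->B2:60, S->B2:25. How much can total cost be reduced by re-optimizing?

435

Current plan cost = 60·6 + 15·7 + 60·9 + 25·5 = 1130.
Optimal plan:
  P->B1: 15 × 6 = 90
  P->B2: 45 × 2 = 90
  Q->B2: 15 × 2 = 30
  R->B1: 60 × 6 = 360
  S->B2: 25 × 5 = 125
Optimal cost = 695.
Saving = 1130 − 695 = 435.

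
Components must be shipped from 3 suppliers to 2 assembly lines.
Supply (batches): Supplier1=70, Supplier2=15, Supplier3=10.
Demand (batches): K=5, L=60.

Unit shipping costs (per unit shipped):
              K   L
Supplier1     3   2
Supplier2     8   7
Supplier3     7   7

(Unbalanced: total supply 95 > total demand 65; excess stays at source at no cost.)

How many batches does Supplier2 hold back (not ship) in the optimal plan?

An optimal plan:
  Supplier1–K: 5 × 3 = 15
  Supplier1–L: 60 × 2 = 120
Total cost = 135.
Supplier2 ships 0 of its 15, leaving 15.

15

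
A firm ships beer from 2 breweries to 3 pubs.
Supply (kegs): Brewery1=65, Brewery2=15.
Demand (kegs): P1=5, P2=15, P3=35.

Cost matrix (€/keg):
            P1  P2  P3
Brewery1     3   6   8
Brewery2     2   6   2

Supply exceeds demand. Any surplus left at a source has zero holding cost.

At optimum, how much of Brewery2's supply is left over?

An optimal plan:
  Brewery1 to P1: 5 kegs
  Brewery1 to P2: 15 kegs
  Brewery1 to P3: 20 kegs
  Brewery2 to P3: 15 kegs
Total cost = €295.
Brewery2 ships 15 of its 15, leaving 0.

0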